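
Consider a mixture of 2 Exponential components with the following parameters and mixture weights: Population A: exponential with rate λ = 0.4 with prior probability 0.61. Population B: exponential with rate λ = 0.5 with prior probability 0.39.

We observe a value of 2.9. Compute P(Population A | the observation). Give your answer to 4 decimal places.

Apply Bayes' rule: the posterior for each component is proportional to its prior times its likelihood at x.
Component likelihoods at x = 2.9:
  L_A = 0.4·e^(−0.4·2.9) = 0.4·e^(−1.1600) = 0.125394
  L_B = 0.5·e^(−0.5·2.9) = 0.5·e^(−1.4500) = 0.117285
Unnormalised posteriors:
  P(Z=A)·L_A = 0.61 × 0.125394 = 0.0764906
  P(Z=B)·L_B = 0.39 × 0.117285 = 0.0457412
Evidence: 0.0764906 + 0.0457412 = 0.122232
P(Population A | x) ≈ 0.6258

0.6258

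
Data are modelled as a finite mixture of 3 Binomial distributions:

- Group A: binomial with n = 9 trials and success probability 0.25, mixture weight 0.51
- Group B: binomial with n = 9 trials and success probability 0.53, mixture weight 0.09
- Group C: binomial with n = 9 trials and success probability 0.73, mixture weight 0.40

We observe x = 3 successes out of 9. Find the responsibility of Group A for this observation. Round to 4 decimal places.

By Bayes' theorem, P(k | x) = w_k f_k(x) / Σ_j w_j f_j(x).
Binomial probabilities:
  L_A = 0.233597
  L_B = 0.134801
  L_C = 0.0126599
Multiply by the mixture weights:
  w_A·L_A = 0.51 × 0.233597 = 0.119134
  w_B·L_B = 0.09 × 0.134801 = 0.0121321
  w_C·L_C = 0.40 × 0.0126599 = 0.00506396
Evidence: 0.119134 + 0.0121321 + 0.00506396 = 0.13633
P(Group A | 3 successes out of 9) = 0.119134 / 0.13633 ≈ 0.8739

0.8739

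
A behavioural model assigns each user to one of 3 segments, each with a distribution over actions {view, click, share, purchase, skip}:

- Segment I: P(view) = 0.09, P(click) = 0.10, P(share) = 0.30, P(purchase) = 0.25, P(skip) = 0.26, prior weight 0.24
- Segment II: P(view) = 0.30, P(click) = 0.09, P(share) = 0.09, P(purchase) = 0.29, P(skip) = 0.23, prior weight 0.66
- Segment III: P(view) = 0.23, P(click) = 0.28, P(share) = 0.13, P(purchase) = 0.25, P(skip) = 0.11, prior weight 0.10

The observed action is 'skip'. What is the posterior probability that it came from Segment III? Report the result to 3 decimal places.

0.049

P(component k | x) = π_k·f_k(x) / marginal(x), where marginal(x) = Σ_j π_j·f_j(x).
Component likelihoods at x = 'skip':
  f_I = P(skip | comp) = 0.26
  f_II = P(skip | comp) = 0.23
  f_III = P(skip | comp) = 0.11
Multiply by the mixture weights:
  π_I·f_I = 0.24 × 0.26 = 0.0624
  π_II·f_II = 0.66 × 0.23 = 0.1518
  π_III·f_III = 0.10 × 0.11 = 0.011
Normaliser: 0.0624 + 0.1518 + 0.011 = 0.2252
Responsibility of Segment III: 0.011 / 0.2252 ≈ 0.049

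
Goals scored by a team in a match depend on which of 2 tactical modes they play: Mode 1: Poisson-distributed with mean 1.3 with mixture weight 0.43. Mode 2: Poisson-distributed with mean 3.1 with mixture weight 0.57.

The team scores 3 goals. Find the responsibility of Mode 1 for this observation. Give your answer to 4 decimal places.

By Bayes' theorem, P(k | x) = w_k f_k(x) / Σ_j w_j f_j(x).
Evaluate each component's likelihood at the observed value:
  p_1 = e^(−1.3)·1.3^3/3! = 0.0997921
  p_2 = e^(−3.1)·3.1^3/3! = 0.223677
Prior × likelihood for each component:
  w_1·p_1 = 0.43 × 0.0997921 = 0.0429106
  w_2·p_2 = 0.57 × 0.223677 = 0.127496
Evidence: 0.0429106 + 0.127496 = 0.170406
So the posterior for Mode 1 is 0.0429106 / 0.170406 ≈ 0.2518.

0.2518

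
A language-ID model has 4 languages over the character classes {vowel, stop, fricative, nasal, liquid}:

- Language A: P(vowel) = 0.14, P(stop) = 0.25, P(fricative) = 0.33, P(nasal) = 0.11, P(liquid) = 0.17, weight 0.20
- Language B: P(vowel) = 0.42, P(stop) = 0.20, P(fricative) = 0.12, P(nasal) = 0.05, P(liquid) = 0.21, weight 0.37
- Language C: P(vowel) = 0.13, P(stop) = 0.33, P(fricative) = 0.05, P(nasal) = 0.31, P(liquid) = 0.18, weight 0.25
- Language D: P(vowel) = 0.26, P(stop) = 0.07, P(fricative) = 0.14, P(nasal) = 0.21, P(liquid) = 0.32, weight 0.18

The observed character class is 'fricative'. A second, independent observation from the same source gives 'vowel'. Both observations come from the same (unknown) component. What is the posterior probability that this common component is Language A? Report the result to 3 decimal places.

Apply Bayes' rule: the posterior for each component is proportional to its prior times its likelihood at x.
Since both observations come from the same component, the likelihood for component k is f_k(x₁)·f_k(x₂).
  L_A = [P(fricative | comp) = 0.33] × [0.14] = 0.0462
  L_B = [P(fricative | comp) = 0.12] × [0.42] = 0.0504
  L_C = [P(fricative | comp) = 0.05] × [0.13] = 0.0065
  L_D = [P(fricative | comp) = 0.14] × [0.26] = 0.0364
Weight by the priors:
  P(Z=A)·L_A = 0.20 × 0.0462 = 0.00924
  P(Z=B)·L_B = 0.37 × 0.0504 = 0.018648
  P(Z=C)·L_C = 0.25 × 0.0065 = 0.001625
  P(Z=D)·L_D = 0.18 × 0.0364 = 0.006552
Normaliser: 0.00924 + 0.018648 + 0.001625 + 0.006552 = 0.036065
So the posterior for Language A is 0.00924 / 0.036065 ≈ 0.256.

0.256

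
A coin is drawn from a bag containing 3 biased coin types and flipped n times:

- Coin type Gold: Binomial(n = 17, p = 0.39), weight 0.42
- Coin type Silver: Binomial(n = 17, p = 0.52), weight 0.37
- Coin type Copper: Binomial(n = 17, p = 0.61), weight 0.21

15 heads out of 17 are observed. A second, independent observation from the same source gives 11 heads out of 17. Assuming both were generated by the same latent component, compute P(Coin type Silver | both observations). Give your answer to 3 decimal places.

P(component k | x) = P(Z=k)·f_k(x) / marginal(x), where marginal(x) = Σ_j P(Z=j)·f_j(x).
Since both observations come from the same component, the likelihood for component k is f_k(x₁)·f_k(x₂).
  f_Gold = [C(17,15)·0.39^15·0.61^2 = 136·7.34462e-07·0.3721 = 3.71679e-05] × [0.0202428] = 7.52381e-07
  f_Silver = [C(17,15)·0.52^15·0.48^2 = 136·5.49604e-05·0.2304 = 0.00172215] × [0.11378] = 0.000195946
  f_Copper = [C(17,15)·0.61^15·0.39^2 = 136·0.000602487·0.1521 = 0.0124628] × [0.189494] = 0.00236163
Weight by the priors:
  P(Z=Gold)·f_Gold = 0.42 × 7.52381e-07 = 3.16e-07
  P(Z=Silver)·f_Silver = 0.37 × 0.000195946 = 7.25e-05
  P(Z=Copper)·f_Copper = 0.21 × 0.00236163 = 0.000495942
Normaliser: 3.16e-07 + 7.25e-05 + 0.000495942 = 0.000568758
P(Coin type Silver | x) = 7.25e-05 / 0.000568758 ≈ 0.127

0.127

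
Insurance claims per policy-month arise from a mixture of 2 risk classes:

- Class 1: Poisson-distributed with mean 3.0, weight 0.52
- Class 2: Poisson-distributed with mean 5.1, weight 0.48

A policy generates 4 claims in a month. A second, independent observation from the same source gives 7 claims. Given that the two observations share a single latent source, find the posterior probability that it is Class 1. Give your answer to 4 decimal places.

By Bayes' theorem, P(k | x) = π_k f_k(x) / Σ_j π_j f_j(x).
Since both observations come from the same component, the likelihood for component k is f_k(x₁)·f_k(x₂).
  L_1 = [0.168031] × [0.021604] = 0.00363015
  L_2 = [0.171857] × [0.108557] = 0.0186563
Prior × likelihood for each component:
  π_1·L_1 = 0.52 × 0.00363015 = 0.00188768
  π_2·L_2 = 0.48 × 0.0186563 = 0.00895504
Denominator: 0.00188768 + 0.00895504 = 0.0108427
So the posterior for Class 1 is 0.00188768 / 0.0108427 ≈ 0.1741.

0.1741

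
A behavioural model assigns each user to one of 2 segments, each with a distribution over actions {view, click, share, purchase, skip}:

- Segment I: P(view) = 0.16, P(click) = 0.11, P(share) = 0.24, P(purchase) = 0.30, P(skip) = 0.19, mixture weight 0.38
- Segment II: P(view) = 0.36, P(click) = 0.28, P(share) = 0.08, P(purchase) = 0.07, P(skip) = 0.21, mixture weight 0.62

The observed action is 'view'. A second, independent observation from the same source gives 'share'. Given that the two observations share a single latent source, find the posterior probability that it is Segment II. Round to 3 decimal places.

0.550

By Bayes' theorem, P(k | x) = w_k f_k(x) / Σ_j w_j f_j(x).
Since both observations come from the same component, the likelihood for component k is f_k(x₁)·f_k(x₂).
  f_I = [0.16] × [0.24] = 0.0384
  f_II = [0.36] × [0.08] = 0.0288
Unnormalised posteriors:
  w_I·f_I = 0.38 × 0.0384 = 0.014592
  w_II·f_II = 0.62 × 0.0288 = 0.017856
Marginal: 0.014592 + 0.017856 = 0.032448
Responsibility of Segment II: 0.017856 / 0.032448 ≈ 0.550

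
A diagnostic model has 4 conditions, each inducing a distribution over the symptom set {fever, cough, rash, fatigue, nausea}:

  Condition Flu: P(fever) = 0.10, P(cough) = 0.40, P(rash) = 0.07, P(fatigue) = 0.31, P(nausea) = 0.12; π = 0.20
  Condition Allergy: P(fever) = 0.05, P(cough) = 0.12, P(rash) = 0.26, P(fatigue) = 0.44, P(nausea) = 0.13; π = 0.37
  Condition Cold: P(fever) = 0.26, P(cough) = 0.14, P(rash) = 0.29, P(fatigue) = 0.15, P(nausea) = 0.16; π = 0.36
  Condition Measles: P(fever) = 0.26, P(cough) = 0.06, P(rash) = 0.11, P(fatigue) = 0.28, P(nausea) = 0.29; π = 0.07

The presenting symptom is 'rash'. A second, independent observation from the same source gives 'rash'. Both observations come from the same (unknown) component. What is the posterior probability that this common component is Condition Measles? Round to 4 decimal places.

Posterior ∝ prior × likelihood, so P(k | x) ∝ w_k f_k(x); normalise over all components.
Since both observations come from the same component, the likelihood for component k is f_k(x₁)·f_k(x₂).
  L_Flu = [0.07] × [0.07] = 0.0049
  L_Allergy = [0.26] × [0.26] = 0.0676
  L_Cold = [0.29] × [0.29] = 0.0841
  L_Measles = [0.11] × [0.11] = 0.0121
Prior × likelihood for each component:
  w_Flu·L_Flu = 0.20 × 0.0049 = 0.00098
  w_Allergy·L_Allergy = 0.37 × 0.0676 = 0.025012
  w_Cold·L_Cold = 0.36 × 0.0841 = 0.030276
  w_Measles·L_Measles = 0.07 × 0.0121 = 0.000847
Marginal: 0.00098 + 0.025012 + 0.030276 + 0.000847 = 0.057115
Responsibility of Condition Measles: 0.000847 / 0.057115 ≈ 0.0148

0.0148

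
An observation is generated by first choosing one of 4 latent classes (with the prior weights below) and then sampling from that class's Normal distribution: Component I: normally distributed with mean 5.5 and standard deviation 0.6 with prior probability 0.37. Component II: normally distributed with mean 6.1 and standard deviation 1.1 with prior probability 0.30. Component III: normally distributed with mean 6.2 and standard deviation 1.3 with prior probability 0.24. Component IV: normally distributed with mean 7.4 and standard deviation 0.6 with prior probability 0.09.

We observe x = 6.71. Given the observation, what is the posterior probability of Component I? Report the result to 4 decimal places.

0.1434

Posterior ∝ prior × likelihood, so P(k | x) ∝ π_k f_k(x); normalise over all components.
Normal densities:
  L_I = (1/(0.6·√(2π)))·exp(−(6.71−5.5)²/(2·0.6²)) = 0.664904·exp(-2.03347) = 0.0870228
  L_II = (1/(1.1·√(2π)))·exp(−(6.71−6.1)²/(2·1.1²)) = 0.362675·exp(-0.15376) = 0.310985
  L_III = (1/(1.3·√(2π)))·exp(−(6.71−6.2)²/(2·1.3²)) = 0.306879·exp(-0.07695) = 0.284149
  L_IV = (1/(0.6·√(2π)))·exp(−(6.71−7.4)²/(2·0.6²)) = 0.664904·exp(-0.66125) = 0.343227
Multiply by the mixture weights:
  π_I·L_I = 0.37 × 0.0870228 = 0.0321984
  π_II·L_II = 0.30 × 0.310985 = 0.0932956
  π_III·L_III = 0.24 × 0.284149 = 0.0681958
  π_IV·L_IV = 0.09 × 0.343227 = 0.0308904
Denominator: 0.0321984 + 0.0932956 + 0.0681958 + 0.0308904 = 0.22458
So the posterior for Component I is 0.0321984 / 0.22458 ≈ 0.1434.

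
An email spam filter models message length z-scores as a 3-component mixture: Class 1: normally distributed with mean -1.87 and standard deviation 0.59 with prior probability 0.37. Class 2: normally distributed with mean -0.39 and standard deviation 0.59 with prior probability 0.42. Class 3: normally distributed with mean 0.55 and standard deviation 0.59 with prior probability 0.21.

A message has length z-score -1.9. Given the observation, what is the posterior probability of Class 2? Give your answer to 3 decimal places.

By Bayes' theorem, P(k | x) = π_k f_k(x) / Σ_j π_j f_j(x).
Component likelihoods at x = -1.9:
  f_1 = 0.6753
  f_2 = 0.0255691
  f_3 = 0.000121802
Prior × likelihood for each component:
  π_1·f_1 = 0.37 × 0.6753 = 0.249861
  π_2·f_2 = 0.42 × 0.0255691 = 0.010739
  π_3·f_3 = 0.21 × 0.000121802 = 2.55785e-05
Denominator: 0.249861 + 0.010739 + 2.55785e-05 = 0.260626
P(Class 2 | -1.9) = 0.010739 / 0.260626 ≈ 0.041

0.041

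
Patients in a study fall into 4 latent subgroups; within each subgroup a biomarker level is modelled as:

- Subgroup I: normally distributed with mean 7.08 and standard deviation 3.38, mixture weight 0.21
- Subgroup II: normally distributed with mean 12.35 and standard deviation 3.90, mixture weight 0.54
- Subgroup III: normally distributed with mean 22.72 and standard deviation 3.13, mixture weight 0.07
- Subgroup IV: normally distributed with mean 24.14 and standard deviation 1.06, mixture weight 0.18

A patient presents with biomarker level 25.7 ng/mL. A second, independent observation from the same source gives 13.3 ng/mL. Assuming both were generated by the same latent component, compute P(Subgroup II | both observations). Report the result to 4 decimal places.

Posterior ∝ prior × likelihood, so P(k | x) ∝ P(Z=k) f_k(x); normalise over all components.
Since both observations come from the same component, the likelihood for component k is f_k(x₁)·f_k(x₂).
  L_I = [(1/(3.38·√(2π)))·exp(−(25.7−7.08)²/(2·3.38²)) = 0.118030·exp(-15.17386) = 3.03439e-08] × [0.0217085] = 6.58722e-10
  L_II = [(1/(3.90·√(2π)))·exp(−(25.7−12.35)²/(2·3.90²)) = 0.102293·exp(-5.85873) = 0.000292033] × [0.0993026] = 2.89997e-05
  L_III = [(1/(3.13·√(2π)))·exp(−(25.7−22.72)²/(2·3.13²)) = 0.127458·exp(-0.45322) = 0.0810089] × [0.00137573] = 0.000111446
  L_IV = [(1/(1.06·√(2π)))·exp(−(25.7−24.14)²/(2·1.06²)) = 0.376361·exp(-1.08295) = 0.127434] × [7.35258e-24] = 9.36971e-25
Prior × likelihood for each component:
  P(Z=I)·L_I = 0.21 × 6.58722e-10 = 1.38332e-10
  P(Z=II)·L_II = 0.54 × 2.89997e-05 = 1.56598e-05
  P(Z=III)·L_III = 0.07 × 0.000111446 = 7.80124e-06
  P(Z=IV)·L_IV = 0.18 × 9.36971e-25 = 1.68655e-25
Normaliser: 1.38332e-10 + 1.56598e-05 + 7.80124e-06 + 1.68655e-25 = 2.34612e-05
So the posterior for Subgroup II is 1.56598e-05 / 2.34612e-05 ≈ 0.6675.

0.6675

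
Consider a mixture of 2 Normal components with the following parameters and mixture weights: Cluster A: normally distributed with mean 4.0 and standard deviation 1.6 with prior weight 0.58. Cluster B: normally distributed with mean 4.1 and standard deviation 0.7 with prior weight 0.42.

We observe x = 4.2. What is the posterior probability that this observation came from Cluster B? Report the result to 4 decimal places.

0.6228

By Bayes' theorem, P(k | x) = π_k f_k(x) / Σ_j π_j f_j(x).
Component likelihoods at x = 4.2:
  p_A = (1/(1.6·√(2π)))·exp(−(4.2−4.0)²/(2·1.6²)) = 0.249339·exp(-0.00781) = 0.247399
  p_B = (1/(0.7·√(2π)))·exp(−(4.2−4.1)²/(2·0.7²)) = 0.569918·exp(-0.01020) = 0.564132
Unnormalised posteriors:
  π_A·p_A = 0.58 × 0.247399 = 0.143491
  π_B·p_B = 0.42 × 0.564132 = 0.236935
Denominator: 0.143491 + 0.236935 = 0.380426
So the posterior for Cluster B is 0.236935 / 0.380426 ≈ 0.6228.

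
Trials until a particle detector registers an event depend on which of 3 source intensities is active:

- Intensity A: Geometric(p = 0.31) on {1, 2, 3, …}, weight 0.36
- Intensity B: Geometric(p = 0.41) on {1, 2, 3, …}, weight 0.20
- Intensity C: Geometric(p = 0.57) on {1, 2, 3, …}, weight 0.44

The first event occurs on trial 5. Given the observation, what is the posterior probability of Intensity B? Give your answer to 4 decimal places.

0.2268

Apply Bayes' rule: the posterior for each component is proportional to its prior times its likelihood at x.
Evaluate each component's likelihood at the observed value:
  p_A = 0.31·(1−0.31)^4 = 0.31·0.226671 = 0.0702681
  p_B = 0.41·(1−0.41)^4 = 0.41·0.121174 = 0.0496812
  p_C = 0.57·(1−0.57)^4 = 0.57·0.034188 = 0.0194872
Multiply by the mixture weights:
  w_A·p_A = 0.36 × 0.0702681 = 0.0252965
  w_B·p_B = 0.20 × 0.0496812 = 0.00993624
  w_C·p_C = 0.44 × 0.0194872 = 0.00857435
Marginal: 0.0252965 + 0.00993624 + 0.00857435 = 0.0438071
P(Intensity B | 5) = 0.00993624 / 0.0438071 ≈ 0.2268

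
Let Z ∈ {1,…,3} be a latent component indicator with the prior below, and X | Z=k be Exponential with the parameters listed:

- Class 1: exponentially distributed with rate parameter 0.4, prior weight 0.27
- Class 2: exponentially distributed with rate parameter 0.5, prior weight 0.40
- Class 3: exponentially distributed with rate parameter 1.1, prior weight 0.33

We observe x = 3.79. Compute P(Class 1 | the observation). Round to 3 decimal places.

P(component k | x) = w_k·f_k(x) / marginal(x), where marginal(x) = Σ_j w_j·f_j(x).
Component likelihoods at x = 3.79:
  f_1 = 0.4·e^(−0.4·3.79) = 0.4·e^(−1.5160) = 0.0878354
  f_2 = 0.5·e^(−0.5·3.79) = 0.5·e^(−1.8950) = 0.0751592
  f_3 = 1.1·e^(−1.1·3.79) = 1.1·e^(−4.1690) = 0.0170145
Weight by the priors:
  w_1·f_1 = 0.27 × 0.0878354 = 0.0237156
  w_2·f_2 = 0.40 × 0.0751592 = 0.0300637
  w_3·f_3 = 0.33 × 0.0170145 = 0.00561478
Evidence: 0.0237156 + 0.0300637 + 0.00561478 = 0.059394
Responsibility of Class 1: 0.0237156 / 0.059394 ≈ 0.399

0.399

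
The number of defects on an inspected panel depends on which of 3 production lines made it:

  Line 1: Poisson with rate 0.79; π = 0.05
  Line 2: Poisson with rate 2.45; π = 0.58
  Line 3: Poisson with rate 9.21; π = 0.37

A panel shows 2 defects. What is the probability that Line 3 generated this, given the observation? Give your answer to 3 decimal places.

0.010

P(component k | x) = w_k·f_k(x) / marginal(x), where marginal(x) = Σ_j w_j·f_j(x).
Poisson probabilities:
  f_1 = 0.141622
  f_2 = 0.258989
  f_3 = 0.00424265
Unnormalised posteriors:
  w_1·f_1 = 0.05 × 0.141622 = 0.00708111
  w_2·f_2 = 0.58 × 0.258989 = 0.150213
  w_3·f_3 = 0.37 × 0.00424265 = 0.00156978
Evidence: 0.00708111 + 0.150213 + 0.00156978 = 0.158864
P(Line 3 | the observation) = 0.00156978 / 0.158864 ≈ 0.010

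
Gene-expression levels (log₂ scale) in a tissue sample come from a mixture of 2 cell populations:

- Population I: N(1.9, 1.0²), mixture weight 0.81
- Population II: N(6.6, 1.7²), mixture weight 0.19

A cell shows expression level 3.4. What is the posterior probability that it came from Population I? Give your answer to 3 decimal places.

The responsibility of component k is w_k f_k(x) divided by Σ_j w_j f_j(x).
Component likelihoods at x = 3.4:
  L_I = 0.129518
  L_II = 0.0399074
Unnormalised posteriors:
  w_I·L_I = 0.81 × 0.129518 = 0.104909
  w_II·L_II = 0.19 × 0.0399074 = 0.00758241
Marginal: 0.104909 + 0.00758241 = 0.112492
P(Population I | the observation) ≈ 0.933

0.933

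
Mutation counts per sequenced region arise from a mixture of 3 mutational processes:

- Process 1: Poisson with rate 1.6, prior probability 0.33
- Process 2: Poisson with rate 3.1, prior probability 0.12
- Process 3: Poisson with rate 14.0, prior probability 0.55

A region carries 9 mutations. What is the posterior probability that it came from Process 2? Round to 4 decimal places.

0.0149

Apply Bayes' rule: the posterior for each component is proportional to its prior times its likelihood at x.
Evaluate each component's likelihood at the observed value:
  p_1 = 3.82336e-05
  p_2 = 0.00328231
  p_3 = 0.0473442
Multiply by the mixture weights:
  π_1·p_1 = 0.33 × 3.82336e-05 = 1.26171e-05
  π_2·p_2 = 0.12 × 0.00328231 = 0.000393877
  π_3·p_3 = 0.55 × 0.0473442 = 0.0260393
Marginal: 1.26171e-05 + 0.000393877 + 0.0260393 = 0.0264458
Responsibility of Process 2: 0.000393877 / 0.0264458 ≈ 0.0149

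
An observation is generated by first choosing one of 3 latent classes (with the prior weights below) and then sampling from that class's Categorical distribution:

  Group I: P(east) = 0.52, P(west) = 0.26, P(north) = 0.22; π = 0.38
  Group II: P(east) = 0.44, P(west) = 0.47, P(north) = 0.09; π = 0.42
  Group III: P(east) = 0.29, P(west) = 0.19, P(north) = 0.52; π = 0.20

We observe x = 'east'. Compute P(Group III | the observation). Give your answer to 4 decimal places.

0.1317

The responsibility of component k is π_k f_k(x) divided by Σ_j π_j f_j(x).
Component likelihoods at x = 'east':
  f_I = P(east | comp) = 0.52
  f_II = P(east | comp) = 0.44
  f_III = P(east | comp) = 0.29
Weight by the priors:
  π_I·f_I = 0.38 × 0.52 = 0.1976
  π_II·f_II = 0.42 × 0.44 = 0.1848
  π_III·f_III = 0.20 × 0.29 = 0.058
Normaliser: 0.1976 + 0.1848 + 0.058 = 0.4404
So the posterior for Group III is 0.058 / 0.4404 ≈ 0.1317.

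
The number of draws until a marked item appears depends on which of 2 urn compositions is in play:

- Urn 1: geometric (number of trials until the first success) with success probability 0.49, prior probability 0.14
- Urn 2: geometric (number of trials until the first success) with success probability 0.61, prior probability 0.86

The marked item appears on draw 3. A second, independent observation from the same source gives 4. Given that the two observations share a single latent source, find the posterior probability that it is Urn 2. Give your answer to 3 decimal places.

P(component k | x) = w_k·f_k(x) / marginal(x), where marginal(x) = Σ_j w_j·f_j(x).
Since both observations come from the same component, the likelihood for component k is f_k(x₁)·f_k(x₂).
  L_1 = [0.127449] × [0.064999] = 0.00828406
  L_2 = [0.092781] × [0.0361846] = 0.00335724
Weight by the priors:
  w_1·L_1 = 0.14 × 0.00828406 = 0.00115977
  w_2·L_2 = 0.86 × 0.00335724 = 0.00288723
Sum: 0.00115977 + 0.00288723 = 0.004047
Responsibility of Urn 2: 0.00288723 / 0.004047 ≈ 0.713

0.713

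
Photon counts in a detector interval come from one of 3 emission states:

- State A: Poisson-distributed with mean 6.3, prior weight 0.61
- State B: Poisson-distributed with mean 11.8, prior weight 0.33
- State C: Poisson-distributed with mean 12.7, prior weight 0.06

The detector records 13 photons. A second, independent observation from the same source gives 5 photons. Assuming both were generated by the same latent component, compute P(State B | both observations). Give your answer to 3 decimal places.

0.402

By Bayes' theorem, P(k | x) = π_k f_k(x) / Σ_j π_j f_j(x).
Since both observations come from the same component, the likelihood for component k is f_k(x₁)·f_k(x₂).
  p_A = [0.00726259] × [0.151868] = 0.00110296
  p_B = [0.103636] × [0.0143072] = 0.00148274
  p_C = [0.109554] × [0.00840035] = 0.000920292
Weight by the priors:
  π_A·p_A = 0.61 × 0.00110296 = 0.000672803
  π_B·p_B = 0.33 × 0.00148274 = 0.000489304
  π_C·p_C = 0.06 × 0.000920292 = 5.52175e-05
Denominator: 0.000672803 + 0.000489304 + 5.52175e-05 = 0.00121732
Responsibility of State B: 0.000489304 / 0.00121732 ≈ 0.402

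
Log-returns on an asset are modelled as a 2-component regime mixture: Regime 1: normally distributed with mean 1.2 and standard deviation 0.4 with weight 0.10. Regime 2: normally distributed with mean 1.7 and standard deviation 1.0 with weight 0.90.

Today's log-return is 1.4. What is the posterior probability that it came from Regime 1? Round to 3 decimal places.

Posterior ∝ prior × likelihood, so P(k | x) ∝ π_k f_k(x); normalise over all components.
Component likelihoods at x = 1.4:
  L_1 = (1/(0.4·√(2π)))·exp(−(1.4−1.2)²/(2·0.4²)) = 0.997356·exp(-0.12500) = 0.880163
  L_2 = (1/(1.0·√(2π)))·exp(−(1.4−1.7)²/(2·1.0²)) = 0.398942·exp(-0.04500) = 0.381388
Unnormalised posteriors:
  π_1·L_1 = 0.10 × 0.880163 = 0.0880163
  π_2·L_2 = 0.90 × 0.381388 = 0.343249
Evidence: 0.0880163 + 0.343249 = 0.431265
So the posterior for Regime 1 is 0.0880163 / 0.431265 ≈ 0.204.

0.204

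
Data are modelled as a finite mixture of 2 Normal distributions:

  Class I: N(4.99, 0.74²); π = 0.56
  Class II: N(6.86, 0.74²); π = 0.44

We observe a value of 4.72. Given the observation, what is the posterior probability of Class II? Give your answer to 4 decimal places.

By Bayes' theorem, P(k | x) = w_k f_k(x) / Σ_j w_j f_j(x).
Component likelihoods at x = 4.72:
  p_I = 0.504394
  p_II = 0.00823508
Multiply by the mixture weights:
  w_I·p_I = 0.56 × 0.504394 = 0.282461
  w_II·p_II = 0.44 × 0.00823508 = 0.00362343
Sum: 0.282461 + 0.00362343 = 0.286084
P(Class II | data) = 0.00362343 / 0.286084 ≈ 0.0127

0.0127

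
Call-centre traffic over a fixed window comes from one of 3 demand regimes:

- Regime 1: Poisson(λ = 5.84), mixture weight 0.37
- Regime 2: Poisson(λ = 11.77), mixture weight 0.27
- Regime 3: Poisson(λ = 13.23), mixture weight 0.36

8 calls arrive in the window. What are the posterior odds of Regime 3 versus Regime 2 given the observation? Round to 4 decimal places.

0.7891

Posterior odds = (w_i f_i(x)) / (w_j f_j(x)); the normalising sum cancels.
Component likelihoods at x = 8 calls:
  p_1 = 0.0976118
  p_2 = 0.0706391
  p_3 = 0.0418063
Odds = (0.36/0.27) × (0.0418063/0.0706391) = 1.33333 × 0.59183 ≈ 0.7891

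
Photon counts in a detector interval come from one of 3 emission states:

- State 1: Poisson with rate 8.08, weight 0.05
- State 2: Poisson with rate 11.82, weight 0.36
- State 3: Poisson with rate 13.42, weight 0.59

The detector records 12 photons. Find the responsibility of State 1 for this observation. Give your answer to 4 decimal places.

0.0236

Apply Bayes' rule: the posterior for each component is proportional to its prior times its likelihood at x.
Poisson probabilities:
  L_1 = 0.050061
  L_2 = 0.114212
  L_3 = 0.105794
Weight by the priors:
  π_1·L_1 = 0.05 × 0.050061 = 0.00250305
  π_2·L_2 = 0.36 × 0.114212 = 0.0411163
  π_3·L_3 = 0.59 × 0.105794 = 0.0624185
Sum: 0.00250305 + 0.0411163 + 0.0624185 = 0.106038
P(State 1 | x) = 0.00250305 / 0.106038 ≈ 0.0236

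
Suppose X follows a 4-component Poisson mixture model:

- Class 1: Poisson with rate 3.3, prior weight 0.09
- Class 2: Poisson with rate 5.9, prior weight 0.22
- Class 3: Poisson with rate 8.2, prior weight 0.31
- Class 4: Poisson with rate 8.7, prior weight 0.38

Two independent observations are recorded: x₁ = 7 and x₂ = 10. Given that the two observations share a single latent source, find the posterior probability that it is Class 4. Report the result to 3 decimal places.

0.494

Apply Bayes' rule: the posterior for each component is proportional to its prior times its likelihood at x.
Since both observations come from the same component, the likelihood for component k is f_k(x₁)·f_k(x₂).
  p_1 = [e^(−3.3)·3.3^7/7! = 0.0311886] × [0.0015567] = 4.85512e-05
  p_2 = [e^(−5.9)·5.9^7/7! = 0.135268] × [0.0385851] = 0.00521934
  p_3 = [e^(−8.2)·8.2^7/7! = 0.135848] × [0.104031] = 0.0141323
  p_4 = [e^(−8.7)·8.7^7/7! = 0.124693] × [0.114043] = 0.0142203
Weight by the priors:
  π_1·p_1 = 0.09 × 4.85512e-05 = 4.36961e-06
  π_2·p_2 = 0.22 × 0.00521934 = 0.00114826
  π_3·p_3 = 0.31 × 0.0141323 = 0.00438101
  π_4·p_4 = 0.38 × 0.0142203 = 0.00540373
Denominator: 4.36961e-06 + 0.00114826 + 0.00438101 + 0.00540373 = 0.0109374
Responsibility of Class 4: 0.00540373 / 0.0109374 ≈ 0.494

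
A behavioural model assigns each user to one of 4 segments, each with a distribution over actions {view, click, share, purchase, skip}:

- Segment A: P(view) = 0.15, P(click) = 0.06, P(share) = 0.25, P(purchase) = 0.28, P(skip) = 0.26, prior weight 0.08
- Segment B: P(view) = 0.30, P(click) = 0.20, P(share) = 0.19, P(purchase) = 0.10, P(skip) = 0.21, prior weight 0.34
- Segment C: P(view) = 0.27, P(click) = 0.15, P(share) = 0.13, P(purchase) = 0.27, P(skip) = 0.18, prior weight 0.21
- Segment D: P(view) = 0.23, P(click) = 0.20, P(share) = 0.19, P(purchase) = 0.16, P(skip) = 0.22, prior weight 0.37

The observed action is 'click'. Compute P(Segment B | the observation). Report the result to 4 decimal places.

The responsibility of component k is π_k f_k(x) divided by Σ_j π_j f_j(x).
Evaluate each component's likelihood at the observed value:
  f_A = 0.06
  f_B = 0.2
  f_C = 0.15
  f_D = 0.2
Prior × likelihood for each component:
  π_A·f_A = 0.08 × 0.06 = 0.0048
  π_B·f_B = 0.34 × 0.2 = 0.068
  π_C·f_C = 0.21 × 0.15 = 0.0315
  π_D·f_D = 0.37 × 0.2 = 0.074
Marginal: 0.0048 + 0.068 + 0.0315 + 0.074 = 0.1783
So the posterior for Segment B is 0.068 / 0.1783 ≈ 0.3814.

0.3814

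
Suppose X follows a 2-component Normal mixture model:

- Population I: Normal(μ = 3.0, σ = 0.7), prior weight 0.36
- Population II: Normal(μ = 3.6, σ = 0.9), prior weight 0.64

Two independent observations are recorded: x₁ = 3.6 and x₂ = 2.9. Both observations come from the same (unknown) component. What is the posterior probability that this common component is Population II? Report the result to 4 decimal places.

Apply Bayes' rule: the posterior for each component is proportional to its prior times its likelihood at x.
Since both observations come from the same component, the likelihood for component k is f_k(x₁)·f_k(x₂).
  L_I = [(1/(0.7·√(2π)))·exp(−(3.6−3.0)²/(2·0.7²)) = 0.569918·exp(-0.36735) = 0.394707] × [0.564132] = 0.222667
  L_II = [(1/(0.9·√(2π)))·exp(−(3.6−3.6)²/(2·0.9²)) = 0.443269·exp(-0.00000) = 0.443269] × [0.327572] = 0.145203
Prior × likelihood for each component:
  w_I·L_I = 0.36 × 0.222667 = 0.0801601
  w_II·L_II = 0.64 × 0.145203 = 0.0929297
Denominator: 0.0801601 + 0.0929297 = 0.17309
P(Population II | x) ≈ 0.5369

0.5369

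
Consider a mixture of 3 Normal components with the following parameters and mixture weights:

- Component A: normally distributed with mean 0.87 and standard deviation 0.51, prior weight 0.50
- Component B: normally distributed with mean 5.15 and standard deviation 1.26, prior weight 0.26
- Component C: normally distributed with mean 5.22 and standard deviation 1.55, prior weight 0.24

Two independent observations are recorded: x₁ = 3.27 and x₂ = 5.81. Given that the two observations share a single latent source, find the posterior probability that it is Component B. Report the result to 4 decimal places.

P(component k | x) = P(Z=k)·f_k(x) / marginal(x), where marginal(x) = Σ_j P(Z=j)·f_j(x).
Since both observations come from the same component, the likelihood for component k is f_k(x₁)·f_k(x₂).
  L_A = [(1/(0.51·√(2π)))·exp(−(3.27−0.87)²/(2·0.51²)) = 0.782240·exp(-11.07266) = 1.21491e-05] × [3.3093e-21] = 4.02049e-26
  L_B = [(1/(1.26·√(2π)))·exp(−(3.27−5.15)²/(2·1.26²)) = 0.316621·exp(-1.11313) = 0.104019] × [0.276032] = 0.0287127
  L_C = [(1/(1.55·√(2π)))·exp(−(3.27−5.22)²/(2·1.55²)) = 0.257382·exp(-0.79136) = 0.116652] × [0.239395] = 0.027926
Prior × likelihood for each component:
  P(Z=A)·L_A = 0.50 × 4.02049e-26 = 2.01024e-26
  P(Z=B)·L_B = 0.26 × 0.0287127 = 0.0074653
  P(Z=C)·L_C = 0.24 × 0.027926 = 0.00670225
Normaliser: 2.01024e-26 + 0.0074653 + 0.00670225 = 0.0141676
P(Component B | data) ≈ 0.5269

0.5269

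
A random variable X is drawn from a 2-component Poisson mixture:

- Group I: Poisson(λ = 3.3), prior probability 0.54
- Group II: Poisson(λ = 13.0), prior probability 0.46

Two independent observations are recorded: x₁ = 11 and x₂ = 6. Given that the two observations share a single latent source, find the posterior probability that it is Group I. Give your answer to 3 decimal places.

Apply Bayes' rule: the posterior for each component is proportional to its prior times its likelihood at x.
Since both observations come from the same component, the likelihood for component k is f_k(x₁)·f_k(x₂).
  p_I = [0.00046701] × [0.0661575] = 3.08962e-05
  p_II = [0.101483] × [0.015153] = 0.00153777
Prior × likelihood for each component:
  w_I·p_I = 0.54 × 3.08962e-05 = 1.6684e-05
  w_II·p_II = 0.46 × 0.00153777 = 0.000707376
Denominator: 1.6684e-05 + 0.000707376 = 0.00072406
So the posterior for Group I is 1.6684e-05 / 0.00072406 ≈ 0.023.

0.023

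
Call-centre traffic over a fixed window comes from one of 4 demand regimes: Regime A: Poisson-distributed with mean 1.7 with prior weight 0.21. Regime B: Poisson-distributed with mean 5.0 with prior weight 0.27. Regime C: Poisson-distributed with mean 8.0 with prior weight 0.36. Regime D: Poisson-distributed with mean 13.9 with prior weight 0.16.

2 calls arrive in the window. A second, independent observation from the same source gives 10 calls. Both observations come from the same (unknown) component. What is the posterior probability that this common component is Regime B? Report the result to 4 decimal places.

0.5171

The responsibility of component k is π_k f_k(x) divided by Σ_j π_j f_j(x).
Since both observations come from the same component, the likelihood for component k is f_k(x₁)·f_k(x₂).
  L_A = [0.263978] × [1.01491e-05] = 2.67912e-06
  L_B = [0.0842243] × [0.0181328] = 0.00152722
  L_C = [0.0107348] × [0.0992615] = 0.00106555
  L_D = [8.87782e-05] × [0.0681854] = 6.05338e-06
Multiply by the mixture weights:
  π_A·L_A = 0.21 × 2.67912e-06 = 5.62616e-07
  π_B·L_B = 0.27 × 0.00152722 = 0.00041235
  π_C·L_C = 0.36 × 0.00106555 = 0.000383599
  π_D·L_D = 0.16 × 6.05338e-06 = 9.68541e-07
Denominator: 5.62616e-07 + 0.00041235 + 0.000383599 + 9.68541e-07 = 0.00079748
P(Regime B | x₁, x₂) = 0.00041235 / 0.00079748 ≈ 0.5171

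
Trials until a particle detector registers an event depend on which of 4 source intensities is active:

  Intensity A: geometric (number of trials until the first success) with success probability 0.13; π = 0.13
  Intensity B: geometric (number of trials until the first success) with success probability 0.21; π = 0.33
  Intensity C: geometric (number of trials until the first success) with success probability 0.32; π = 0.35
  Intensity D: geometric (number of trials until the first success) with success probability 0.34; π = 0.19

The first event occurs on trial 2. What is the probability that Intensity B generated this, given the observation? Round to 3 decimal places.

By Bayes' theorem, P(k | x) = π_k f_k(x) / Σ_j π_j f_j(x).
Component likelihoods at x = 2:
  p_A = 0.1131
  p_B = 0.1659
  p_C = 0.2176
  p_D = 0.2244
Unnormalised posteriors:
  π_A·p_A = 0.13 × 0.1131 = 0.014703
  π_B·p_B = 0.33 × 0.1659 = 0.054747
  π_C·p_C = 0.35 × 0.2176 = 0.07616
  π_D·p_D = 0.19 × 0.2244 = 0.042636
Denominator: 0.014703 + 0.054747 + 0.07616 + 0.042636 = 0.188246
Responsibility of Intensity B: 0.054747 / 0.188246 ≈ 0.291

0.291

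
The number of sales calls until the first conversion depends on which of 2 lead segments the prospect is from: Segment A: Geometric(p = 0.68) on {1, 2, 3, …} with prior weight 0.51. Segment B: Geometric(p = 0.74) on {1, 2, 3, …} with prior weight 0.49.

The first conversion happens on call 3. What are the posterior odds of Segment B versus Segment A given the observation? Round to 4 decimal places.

Posterior odds = (π_i f_i(x)) / (π_j f_j(x)); the normalising sum cancels.
Evaluate each component's likelihood at the observed value:
  L_A = 0.68·(1−0.68)^2 = 0.68·0.1024 = 0.069632
  L_B = 0.74·(1−0.74)^2 = 0.74·0.0676 = 0.050024
Posterior odds = (π_B·L_B) / (π_A·L_A) = (0.49·0.050024) / (0.51·0.069632) = 0.0245118 / 0.0355123 ≈ 0.6902

0.6902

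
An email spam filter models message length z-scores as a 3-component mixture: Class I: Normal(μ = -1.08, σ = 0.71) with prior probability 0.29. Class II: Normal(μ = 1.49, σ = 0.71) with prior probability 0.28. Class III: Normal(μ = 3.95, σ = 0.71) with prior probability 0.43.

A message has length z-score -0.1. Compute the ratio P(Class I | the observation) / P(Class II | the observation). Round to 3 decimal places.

4.904

Since P(k|x) ∝ π_k f_k(x), the posterior odds are π_i f_i(x) / (π_j f_j(x)).
Normal densities:
  f_I = (1/(0.71·√(2π)))·exp(−(-0.1−-1.08)²/(2·0.71²)) = 0.561891·exp(-0.95259) = 0.216744
  f_II = (1/(0.71·√(2π)))·exp(−(-0.1−1.49)²/(2·0.71²)) = 0.561891·exp(-2.50754) = 0.0457764
  f_III = (1/(0.71·√(2π)))·exp(−(-0.1−3.95)²/(2·0.71²)) = 0.561891·exp(-16.26909) = 4.83141e-08
Posterior odds = (π_I·f_I) / (π_II·f_II) = (0.29·0.216744) / (0.28·0.0457764) = 0.0628558 / 0.0128174 ≈ 4.904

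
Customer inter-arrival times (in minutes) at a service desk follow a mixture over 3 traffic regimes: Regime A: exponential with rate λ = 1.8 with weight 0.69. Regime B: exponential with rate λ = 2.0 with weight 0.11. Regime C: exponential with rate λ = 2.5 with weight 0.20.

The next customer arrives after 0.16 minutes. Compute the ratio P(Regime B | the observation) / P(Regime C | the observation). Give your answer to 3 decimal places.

Since P(k|x) ∝ π_k f_k(x), the posterior odds are π_i f_i(x) / (π_j f_j(x)).
Exponential densities:
  p_A = 1.34957
  p_B = 1.4523
  p_C = 1.6758
0.159753 / 0.33516 ≈ 0.477

0.477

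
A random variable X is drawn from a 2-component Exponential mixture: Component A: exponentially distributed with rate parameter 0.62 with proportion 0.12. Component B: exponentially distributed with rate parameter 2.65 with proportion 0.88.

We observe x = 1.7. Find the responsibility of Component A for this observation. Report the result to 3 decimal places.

0.501

Posterior ∝ prior × likelihood, so P(k | x) ∝ w_k f_k(x); normalise over all components.
Exponential densities:
  f_A = 0.216095
  f_B = 0.029292
Weight by the priors:
  w_A·f_A = 0.12 × 0.216095 = 0.0259314
  w_B·f_B = 0.88 × 0.029292 = 0.025777
Evidence: 0.0259314 + 0.025777 = 0.0517084
P(Component A | 1.7) = 0.0259314 / 0.0517084 ≈ 0.501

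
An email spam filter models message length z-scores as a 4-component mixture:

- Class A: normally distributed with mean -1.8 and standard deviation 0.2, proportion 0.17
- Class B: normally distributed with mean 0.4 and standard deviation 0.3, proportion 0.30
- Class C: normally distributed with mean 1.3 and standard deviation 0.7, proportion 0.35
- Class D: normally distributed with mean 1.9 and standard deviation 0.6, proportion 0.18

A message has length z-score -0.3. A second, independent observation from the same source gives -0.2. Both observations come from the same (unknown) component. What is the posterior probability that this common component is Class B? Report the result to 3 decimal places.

Apply Bayes' rule: the posterior for each component is proportional to its prior times its likelihood at x.
Since both observations come from the same component, the likelihood for component k is f_k(x₁)·f_k(x₂).
  f_A = [1.21716e-12] × [2.52614e-14] = 3.07471e-26
  f_B = [0.0874063] × [0.17997] = 0.0157305
  f_C = [0.0418147] × [0.057373] = 0.00239903
  f_D = [0.000800451] × [0.00145447] = 1.16423e-06
Unnormalised posteriors:
  π_A·f_A = 0.17 × 3.07471e-26 = 5.22701e-27
  π_B·f_B = 0.30 × 0.0157305 = 0.00471915
  π_C·f_C = 0.35 × 0.00239903 = 0.000839661
  π_D·f_D = 0.18 × 1.16423e-06 = 2.09562e-07
Marginal: 5.22701e-27 + 0.00471915 + 0.000839661 + 2.09562e-07 = 0.00555902
P(Class B | x₁,x₂) ≈ 0.849

0.849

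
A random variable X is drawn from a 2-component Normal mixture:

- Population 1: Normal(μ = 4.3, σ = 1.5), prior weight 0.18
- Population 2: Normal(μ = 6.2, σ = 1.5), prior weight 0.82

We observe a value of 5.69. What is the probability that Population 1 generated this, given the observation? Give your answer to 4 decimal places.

The responsibility of component k is w_k f_k(x) divided by Σ_j w_j f_j(x).
Normal densities:
  f_1 = (1/(1.5·√(2π)))·exp(−(5.69−4.3)²/(2·1.5²)) = 0.265962·exp(-0.42936) = 0.173122
  f_2 = (1/(1.5·√(2π)))·exp(−(5.69−6.2)²/(2·1.5²)) = 0.265962·exp(-0.05780) = 0.251025
Weight by the priors:
  w_1·f_1 = 0.18 × 0.173122 = 0.0311619
  w_2·f_2 = 0.82 × 0.251025 = 0.20584
Marginal: 0.0311619 + 0.20584 = 0.237002
P(Population 1 | x) = 0.0311619 / 0.237002 ≈ 0.1315

0.1315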